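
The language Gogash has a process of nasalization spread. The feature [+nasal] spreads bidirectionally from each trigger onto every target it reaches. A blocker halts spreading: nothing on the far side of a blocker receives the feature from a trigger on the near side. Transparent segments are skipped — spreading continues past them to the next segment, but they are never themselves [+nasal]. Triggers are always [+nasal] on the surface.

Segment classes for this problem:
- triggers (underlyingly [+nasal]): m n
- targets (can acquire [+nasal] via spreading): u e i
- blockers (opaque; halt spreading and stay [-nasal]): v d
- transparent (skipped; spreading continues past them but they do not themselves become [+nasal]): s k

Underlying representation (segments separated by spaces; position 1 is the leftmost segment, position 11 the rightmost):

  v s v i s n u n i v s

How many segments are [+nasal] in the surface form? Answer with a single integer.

5

From /n/ at 6 rightward: 7 /u/ → [+nasal]; 8 /n/ is itself a trigger — this domain ends here.
From /n/ at 6 leftward: 5 /s/ transparent; 4 /i/ → [+nasal]; 3 /v/ blocks.
From /n/ at 8 rightward: 9 /i/ → [+nasal]; 10 /v/ blocks.
From /n/ at 8 leftward: 7 /u/ → [+nasal]; 6 /n/ is itself a trigger — this domain ends here.
[+nasal] positions on the surface: 4 6 7 8 9.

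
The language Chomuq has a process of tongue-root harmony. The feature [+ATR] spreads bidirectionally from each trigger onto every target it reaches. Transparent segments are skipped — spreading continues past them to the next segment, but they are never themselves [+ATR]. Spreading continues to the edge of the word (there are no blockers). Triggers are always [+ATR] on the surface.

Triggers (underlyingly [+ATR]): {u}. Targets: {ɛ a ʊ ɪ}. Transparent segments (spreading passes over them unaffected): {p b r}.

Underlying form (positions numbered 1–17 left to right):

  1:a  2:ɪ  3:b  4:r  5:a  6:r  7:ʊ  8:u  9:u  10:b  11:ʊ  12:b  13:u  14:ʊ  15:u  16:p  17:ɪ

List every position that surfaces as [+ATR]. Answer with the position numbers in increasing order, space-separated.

1 2 5 7 8 9 11 13 14 15 17

From /u/ at 8 rightward: 9 /u/ is itself a trigger — this domain ends here.
From /u/ at 8 leftward: 7 /ʊ/ → [+ATR]; 6 /r/ transparent; 5 /a/ → [+ATR]; 4 /r/ transparent; 3 /b/ transparent; 2 /ɪ/ → [+ATR]; 1 /a/ → [+ATR]; word edge.
From /u/ at 9 rightward: 10 /b/ transparent; 11 /ʊ/ → [+ATR]; 12 /b/ transparent; 13 /u/ is itself a trigger — this domain ends here.
From /u/ at 9 leftward: 8 /u/ is itself a trigger — this domain ends here.
From /u/ at 13 rightward: 14 /ʊ/ → [+ATR]; 15 /u/ is itself a trigger — this domain ends here.
From /u/ at 13 leftward: 12 /b/ transparent; 11 /ʊ/ → [+ATR]; 10 /b/ transparent; 9 /u/ is itself a trigger — this domain ends here.
From /u/ at 15 rightward: 16 /p/ transparent; 17 /ɪ/ → [+ATR]; word edge.
From /u/ at 15 leftward: 14 /ʊ/ → [+ATR]; 13 /u/ is itself a trigger — this domain ends here.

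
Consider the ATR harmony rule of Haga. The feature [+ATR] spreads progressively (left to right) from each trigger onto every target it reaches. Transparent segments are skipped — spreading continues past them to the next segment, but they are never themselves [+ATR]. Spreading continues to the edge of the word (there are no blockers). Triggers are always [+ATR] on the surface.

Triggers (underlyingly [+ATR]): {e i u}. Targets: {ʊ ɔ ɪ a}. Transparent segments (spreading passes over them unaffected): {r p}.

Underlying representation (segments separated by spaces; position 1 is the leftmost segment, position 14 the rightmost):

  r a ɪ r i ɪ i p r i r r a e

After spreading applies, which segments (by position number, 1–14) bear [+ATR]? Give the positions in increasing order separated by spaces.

5 6 7 10 13 14

From /i/ at 5 rightward: 6 /ɪ/ → [+ATR]; 7 /i/ is itself a trigger — this domain ends here.
From /i/ at 7 rightward: 8 /p/ transparent; 9 /r/ transparent; 10 /i/ is itself a trigger — this domain ends here.
From /i/ at 10 rightward: 11 /r/ transparent; 12 /r/ transparent; 13 /a/ → [+ATR]; 14 /e/ is itself a trigger — this domain ends here.
From /e/ at 14 rightward: word edge.
Targets with no active source: positions 2 3 stay [-ATR].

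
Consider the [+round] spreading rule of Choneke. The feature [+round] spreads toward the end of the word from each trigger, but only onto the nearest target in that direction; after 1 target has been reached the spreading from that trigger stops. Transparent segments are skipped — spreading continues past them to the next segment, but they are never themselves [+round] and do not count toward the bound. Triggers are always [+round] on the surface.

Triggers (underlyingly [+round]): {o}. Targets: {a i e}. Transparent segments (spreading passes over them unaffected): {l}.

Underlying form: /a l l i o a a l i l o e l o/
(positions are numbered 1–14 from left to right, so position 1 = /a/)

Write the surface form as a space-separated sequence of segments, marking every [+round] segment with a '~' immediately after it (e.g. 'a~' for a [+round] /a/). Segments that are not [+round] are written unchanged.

a l l i o~ a~ a l i l o~ e~ l o~

From /o/ at 5 rightward: 6 /a/ → [+round]; bound reached.
From /o/ at 11 rightward: 12 /e/ → [+round]; bound reached.
From /o/ at 14 rightward: word edge.
Targets with no active source: positions 1 4 7 9 stay [-round].
[+round] positions on the surface: 5 6 11 12 14.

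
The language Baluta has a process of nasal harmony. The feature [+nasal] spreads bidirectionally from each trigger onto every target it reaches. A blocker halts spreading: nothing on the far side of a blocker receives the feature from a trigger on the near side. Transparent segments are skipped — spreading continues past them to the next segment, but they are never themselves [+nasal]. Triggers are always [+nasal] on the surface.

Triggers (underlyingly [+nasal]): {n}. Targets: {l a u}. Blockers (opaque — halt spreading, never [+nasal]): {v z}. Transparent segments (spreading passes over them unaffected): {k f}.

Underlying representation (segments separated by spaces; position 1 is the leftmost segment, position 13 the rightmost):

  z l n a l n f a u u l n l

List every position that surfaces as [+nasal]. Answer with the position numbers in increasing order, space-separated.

From /n/ at 3 rightward: 4 /a/ → [+nasal]; 5 /l/ → [+nasal]; 6 /n/ is itself a trigger — this domain ends here.
From /n/ at 3 leftward: 2 /l/ → [+nasal]; 1 /z/ blocks.
From /n/ at 6 rightward: 7 /f/ transparent; 8 /a/ → [+nasal]; 9 /u/ → [+nasal]; 10 /u/ → [+nasal]; 11 /l/ → [+nasal]; 12 /n/ is itself a trigger — this domain ends here.
From /n/ at 6 leftward: 5 /l/ → [+nasal]; 4 /a/ → [+nasal]; 3 /n/ is itself a trigger — this domain ends here.
From /n/ at 12 rightward: 13 /l/ → [+nasal]; word edge.
From /n/ at 12 leftward: 11 /l/ → [+nasal]; 10 /u/ → [+nasal]; 9 /u/ → [+nasal]; 8 /a/ → [+nasal]; 7 /f/ transparent; 6 /n/ is itself a trigger — this domain ends here.

2 3 4 5 6 8 9 10 11 12 13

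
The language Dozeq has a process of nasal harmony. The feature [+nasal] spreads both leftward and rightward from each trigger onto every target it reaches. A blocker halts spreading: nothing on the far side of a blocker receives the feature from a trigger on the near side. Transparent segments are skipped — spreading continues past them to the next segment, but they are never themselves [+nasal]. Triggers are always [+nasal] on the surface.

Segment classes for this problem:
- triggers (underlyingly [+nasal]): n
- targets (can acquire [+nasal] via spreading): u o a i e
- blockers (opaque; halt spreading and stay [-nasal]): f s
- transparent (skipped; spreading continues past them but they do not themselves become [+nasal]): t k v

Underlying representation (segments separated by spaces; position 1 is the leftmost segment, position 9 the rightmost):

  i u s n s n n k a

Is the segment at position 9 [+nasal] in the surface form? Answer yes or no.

From /n/ at 4 rightward: 5 /s/ blocks.
From /n/ at 4 leftward: 3 /s/ blocks.
From /n/ at 6 rightward: 7 /n/ is itself a trigger — this domain ends here.
From /n/ at 6 leftward: 5 /s/ blocks.
From /n/ at 7 rightward: 8 /k/ transparent; 9 /a/ → [+nasal]; word edge.
From /n/ at 7 leftward: 6 /n/ is itself a trigger — this domain ends here.
Targets with no active source: positions 1 2 stay [-nasal].
[+nasal] positions on the surface: 4 6 7 9.

yes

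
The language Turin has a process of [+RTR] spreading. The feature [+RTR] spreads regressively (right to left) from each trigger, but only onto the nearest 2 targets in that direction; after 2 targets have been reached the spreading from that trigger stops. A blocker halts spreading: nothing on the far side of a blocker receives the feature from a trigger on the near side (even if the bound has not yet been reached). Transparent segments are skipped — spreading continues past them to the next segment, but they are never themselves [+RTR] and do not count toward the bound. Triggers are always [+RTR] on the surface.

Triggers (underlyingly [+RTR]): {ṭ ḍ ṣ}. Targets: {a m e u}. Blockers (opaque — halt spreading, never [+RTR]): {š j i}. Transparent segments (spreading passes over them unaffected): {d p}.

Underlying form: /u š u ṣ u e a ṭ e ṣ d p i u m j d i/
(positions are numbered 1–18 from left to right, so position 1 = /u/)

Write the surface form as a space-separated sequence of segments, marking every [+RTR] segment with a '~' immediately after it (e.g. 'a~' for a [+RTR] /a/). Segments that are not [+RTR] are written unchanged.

u š u~ ṣ~ u e~ a~ ṭ~ e~ ṣ~ d p i u m j d i

From /ṣ/ at 4 leftward: 3 /u/ → [+RTR]; 2 /š/ blocks.
From /ṭ/ at 8 leftward: 7 /a/ → [+RTR]; 6 /e/ → [+RTR]; bound reached.
From /ṣ/ at 10 leftward: 9 /e/ → [+RTR]; 8 /ṭ/ is itself a trigger — this domain ends here.
Targets with no active source: positions 1 5 14 15 stay [-emphatic].
[+RTR] positions on the surface: 3 4 6 7 8 9 10.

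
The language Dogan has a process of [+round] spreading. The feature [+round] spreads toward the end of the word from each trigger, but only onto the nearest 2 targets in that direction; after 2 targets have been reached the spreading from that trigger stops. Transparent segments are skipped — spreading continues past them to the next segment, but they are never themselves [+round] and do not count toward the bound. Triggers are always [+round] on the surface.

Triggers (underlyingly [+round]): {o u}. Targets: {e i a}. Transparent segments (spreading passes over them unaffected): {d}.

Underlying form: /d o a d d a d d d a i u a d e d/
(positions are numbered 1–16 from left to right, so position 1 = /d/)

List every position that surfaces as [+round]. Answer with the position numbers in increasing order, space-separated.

From /o/ at 2 rightward: 3 /a/ → [+round]; 4 /d/ transparent; 5 /d/ transparent; 6 /a/ → [+round]; bound reached.
From /u/ at 12 rightward: 13 /a/ → [+round]; 14 /d/ transparent; 15 /e/ → [+round]; bound reached.
Targets with no active source: positions 10 11 stay [-round].

2 3 6 12 13 15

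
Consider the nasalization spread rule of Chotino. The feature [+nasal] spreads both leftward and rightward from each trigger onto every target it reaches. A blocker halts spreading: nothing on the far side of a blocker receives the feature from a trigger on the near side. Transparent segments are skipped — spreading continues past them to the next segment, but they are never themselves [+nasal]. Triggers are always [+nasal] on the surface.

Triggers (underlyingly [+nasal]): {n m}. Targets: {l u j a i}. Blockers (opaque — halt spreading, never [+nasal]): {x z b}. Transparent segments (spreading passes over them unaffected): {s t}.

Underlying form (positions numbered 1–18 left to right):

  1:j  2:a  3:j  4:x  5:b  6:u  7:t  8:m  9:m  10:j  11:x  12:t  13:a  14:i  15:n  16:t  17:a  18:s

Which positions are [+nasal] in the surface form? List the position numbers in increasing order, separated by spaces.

6 8 9 10 13 14 15 17

From /m/ at 8 rightward: 9 /m/ is itself a trigger — this domain ends here.
From /m/ at 8 leftward: 7 /t/ transparent; 6 /u/ → [+nasal]; 5 /b/ blocks.
From /m/ at 9 rightward: 10 /j/ → [+nasal]; 11 /x/ blocks.
From /m/ at 9 leftward: 8 /m/ is itself a trigger — this domain ends here.
From /n/ at 15 rightward: 16 /t/ transparent; 17 /a/ → [+nasal]; 18 /s/ transparent; word edge.
From /n/ at 15 leftward: 14 /i/ → [+nasal]; 13 /a/ → [+nasal]; 12 /t/ transparent; 11 /x/ blocks.
Targets with no active source: positions 1 2 3 stay [-nasal].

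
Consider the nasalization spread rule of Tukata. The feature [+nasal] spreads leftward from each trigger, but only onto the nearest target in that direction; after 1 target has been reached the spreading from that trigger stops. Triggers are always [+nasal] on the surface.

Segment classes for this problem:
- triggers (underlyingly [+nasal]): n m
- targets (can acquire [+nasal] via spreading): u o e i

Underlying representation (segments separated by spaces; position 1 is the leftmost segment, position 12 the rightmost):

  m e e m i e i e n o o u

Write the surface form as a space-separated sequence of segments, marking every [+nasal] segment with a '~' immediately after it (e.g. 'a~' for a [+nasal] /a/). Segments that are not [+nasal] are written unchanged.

m~ e e~ m~ i e i e~ n~ o o u

From /m/ at 1 leftward: word edge.
From /m/ at 4 leftward: 3 /e/ → [+nasal]; bound reached.
From /n/ at 9 leftward: 8 /e/ → [+nasal]; bound reached.
Targets with no active source: positions 2 5 6 7 10 11 12 stay [-nasal].
[+nasal] positions on the surface: 1 3 4 8 9.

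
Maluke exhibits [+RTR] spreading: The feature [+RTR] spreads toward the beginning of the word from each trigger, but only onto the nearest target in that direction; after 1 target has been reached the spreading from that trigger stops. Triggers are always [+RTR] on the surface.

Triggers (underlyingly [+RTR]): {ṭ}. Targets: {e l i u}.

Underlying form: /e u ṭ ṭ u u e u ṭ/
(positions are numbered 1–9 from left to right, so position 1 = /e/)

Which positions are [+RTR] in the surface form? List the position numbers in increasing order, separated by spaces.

From /ṭ/ at 3 leftward: 2 /u/ → [+RTR]; bound reached.
From /ṭ/ at 4 leftward: 3 /ṭ/ is itself a trigger — this domain ends here.
From /ṭ/ at 9 leftward: 8 /u/ → [+RTR]; bound reached.
Targets with no active source: positions 1 5 6 7 stay [-emphatic].

2 3 4 8 9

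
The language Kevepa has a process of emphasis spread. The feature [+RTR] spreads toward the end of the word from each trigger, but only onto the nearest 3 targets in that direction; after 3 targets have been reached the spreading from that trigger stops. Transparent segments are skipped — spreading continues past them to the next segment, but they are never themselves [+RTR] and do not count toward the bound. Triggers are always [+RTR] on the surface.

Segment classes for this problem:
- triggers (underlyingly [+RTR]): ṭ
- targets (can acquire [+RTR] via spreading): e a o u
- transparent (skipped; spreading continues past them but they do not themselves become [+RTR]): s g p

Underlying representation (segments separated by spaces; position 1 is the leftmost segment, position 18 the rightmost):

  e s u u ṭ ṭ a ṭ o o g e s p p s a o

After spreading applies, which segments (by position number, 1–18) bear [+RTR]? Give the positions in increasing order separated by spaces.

From /ṭ/ at 5 rightward: 6 /ṭ/ is itself a trigger — this domain ends here.
From /ṭ/ at 6 rightward: 7 /a/ → [+RTR]; 8 /ṭ/ is itself a trigger — this domain ends here.
From /ṭ/ at 8 rightward: 9 /o/ → [+RTR]; 10 /o/ → [+RTR]; 11 /g/ transparent; 12 /e/ → [+RTR]; bound reached.
Targets with no active source: positions 1 3 4 17 18 stay [-emphatic].

5 6 7 8 9 10 12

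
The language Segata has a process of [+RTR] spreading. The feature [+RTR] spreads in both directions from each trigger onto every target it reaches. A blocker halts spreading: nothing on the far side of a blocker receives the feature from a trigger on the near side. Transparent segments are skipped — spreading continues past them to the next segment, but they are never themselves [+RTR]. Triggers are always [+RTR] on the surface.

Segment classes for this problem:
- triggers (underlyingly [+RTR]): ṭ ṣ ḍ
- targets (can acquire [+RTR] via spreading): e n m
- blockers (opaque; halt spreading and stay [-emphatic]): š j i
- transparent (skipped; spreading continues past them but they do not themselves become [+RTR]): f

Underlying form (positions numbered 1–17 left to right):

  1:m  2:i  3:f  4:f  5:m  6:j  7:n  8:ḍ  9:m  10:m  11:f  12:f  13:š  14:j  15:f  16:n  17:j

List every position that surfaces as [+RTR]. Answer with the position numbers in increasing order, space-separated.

7 8 9 10

From /ḍ/ at 8 rightward: 9 /m/ → [+RTR]; 10 /m/ → [+RTR]; 11 /f/ transparent; 12 /f/ transparent; 13 /š/ blocks.
From /ḍ/ at 8 leftward: 7 /n/ → [+RTR]; 6 /j/ blocks.
Targets with no active source: positions 1 5 16 stay [-emphatic].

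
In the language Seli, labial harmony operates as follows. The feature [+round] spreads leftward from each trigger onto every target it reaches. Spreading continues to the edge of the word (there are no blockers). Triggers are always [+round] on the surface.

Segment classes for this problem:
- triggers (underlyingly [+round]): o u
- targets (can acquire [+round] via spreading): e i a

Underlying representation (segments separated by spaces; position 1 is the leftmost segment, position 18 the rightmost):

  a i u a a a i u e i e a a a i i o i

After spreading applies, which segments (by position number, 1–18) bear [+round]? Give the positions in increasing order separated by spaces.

1 2 3 4 5 6 7 8 9 10 11 12 13 14 15 16 17

From /u/ at 3 leftward: 2 /i/ → [+round]; 1 /a/ → [+round]; word edge.
From /u/ at 8 leftward: 7 /i/ → [+round]; 6 /a/ → [+round]; 5 /a/ → [+round]; 4 /a/ → [+round]; 3 /u/ is itself a trigger — this domain ends here.
From /o/ at 17 leftward: 16 /i/ → [+round]; 15 /i/ → [+round]; 14 /a/ → [+round]; 13 /a/ → [+round]; 12 /a/ → [+round]; 11 /e/ → [+round]; 10 /i/ → [+round]; 9 /e/ → [+round]; 8 /u/ is itself a trigger — this domain ends here.
Target with no active source: position 18 stays [-round].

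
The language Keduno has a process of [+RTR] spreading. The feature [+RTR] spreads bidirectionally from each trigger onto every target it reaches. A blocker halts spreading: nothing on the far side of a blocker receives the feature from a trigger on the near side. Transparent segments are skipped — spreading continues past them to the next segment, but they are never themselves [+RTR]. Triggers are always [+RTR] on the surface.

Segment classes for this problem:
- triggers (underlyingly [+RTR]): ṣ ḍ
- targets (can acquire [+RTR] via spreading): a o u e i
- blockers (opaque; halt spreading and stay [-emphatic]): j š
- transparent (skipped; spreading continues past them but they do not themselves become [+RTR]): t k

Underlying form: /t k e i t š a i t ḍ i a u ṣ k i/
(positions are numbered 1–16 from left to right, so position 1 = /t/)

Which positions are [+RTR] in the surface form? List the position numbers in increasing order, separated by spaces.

7 8 10 11 12 13 14 16

From /ḍ/ at 10 rightward: 11 /i/ → [+RTR]; 12 /a/ → [+RTR]; 13 /u/ → [+RTR]; 14 /ṣ/ is itself a trigger — this domain ends here.
From /ḍ/ at 10 leftward: 9 /t/ transparent; 8 /i/ → [+RTR]; 7 /a/ → [+RTR]; 6 /š/ blocks.
From /ṣ/ at 14 rightward: 15 /k/ transparent; 16 /i/ → [+RTR]; word edge.
From /ṣ/ at 14 leftward: 13 /u/ → [+RTR]; 12 /a/ → [+RTR]; 11 /i/ → [+RTR]; 10 /ḍ/ is itself a trigger — this domain ends here.
Targets with no active source: positions 3 4 stay [-emphatic].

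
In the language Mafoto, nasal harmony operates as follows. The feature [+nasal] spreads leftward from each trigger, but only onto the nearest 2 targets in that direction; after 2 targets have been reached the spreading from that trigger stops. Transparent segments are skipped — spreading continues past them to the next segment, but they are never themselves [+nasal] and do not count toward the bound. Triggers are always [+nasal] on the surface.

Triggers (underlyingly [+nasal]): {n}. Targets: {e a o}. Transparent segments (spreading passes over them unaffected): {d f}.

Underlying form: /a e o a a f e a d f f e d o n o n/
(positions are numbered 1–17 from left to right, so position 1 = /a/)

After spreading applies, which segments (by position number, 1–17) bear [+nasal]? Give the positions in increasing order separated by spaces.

From /n/ at 15 leftward: 14 /o/ → [+nasal]; 13 /d/ transparent; 12 /e/ → [+nasal]; bound reached.
From /n/ at 17 leftward: 16 /o/ → [+nasal]; 15 /n/ is itself a trigger — this domain ends here.
Targets with no active source: positions 1 2 3 4 5 7 8 stay [-nasal].

12 14 15 16 17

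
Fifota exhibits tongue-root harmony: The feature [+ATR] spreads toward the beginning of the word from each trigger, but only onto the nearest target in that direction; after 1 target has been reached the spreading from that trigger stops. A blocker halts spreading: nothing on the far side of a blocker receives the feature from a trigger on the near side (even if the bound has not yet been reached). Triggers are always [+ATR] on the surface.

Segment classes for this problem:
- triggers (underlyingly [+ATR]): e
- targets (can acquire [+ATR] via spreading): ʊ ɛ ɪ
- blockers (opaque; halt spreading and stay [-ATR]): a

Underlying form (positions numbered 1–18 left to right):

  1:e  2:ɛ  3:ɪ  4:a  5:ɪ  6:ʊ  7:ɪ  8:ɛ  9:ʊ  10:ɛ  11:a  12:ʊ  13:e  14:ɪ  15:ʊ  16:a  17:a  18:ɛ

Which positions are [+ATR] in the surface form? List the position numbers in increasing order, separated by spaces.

1 12 13

From /e/ at 1 leftward: word edge.
From /e/ at 13 leftward: 12 /ʊ/ → [+ATR]; bound reached.
Targets with no active source: positions 2 3 5 6 7 8 9 10 14 15 18 stay [-ATR].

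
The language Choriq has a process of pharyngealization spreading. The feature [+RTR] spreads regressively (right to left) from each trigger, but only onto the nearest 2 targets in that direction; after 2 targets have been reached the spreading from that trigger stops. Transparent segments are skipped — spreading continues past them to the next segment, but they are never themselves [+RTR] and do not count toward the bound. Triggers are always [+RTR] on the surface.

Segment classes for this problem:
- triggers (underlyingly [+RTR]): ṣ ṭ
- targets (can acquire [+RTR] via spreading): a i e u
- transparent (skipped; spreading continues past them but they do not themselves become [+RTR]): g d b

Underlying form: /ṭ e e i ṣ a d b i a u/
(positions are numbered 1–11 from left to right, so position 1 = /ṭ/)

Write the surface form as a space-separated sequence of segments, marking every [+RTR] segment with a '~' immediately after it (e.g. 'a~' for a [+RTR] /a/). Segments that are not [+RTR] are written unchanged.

From /ṭ/ at 1 leftward: word edge.
From /ṣ/ at 5 leftward: 4 /i/ → [+RTR]; 3 /e/ → [+RTR]; bound reached.
Targets with no active source: positions 2 6 9 10 11 stay [-emphatic].
[+RTR] positions on the surface: 1 3 4 5.

ṭ~ e e~ i~ ṣ~ a d b i a u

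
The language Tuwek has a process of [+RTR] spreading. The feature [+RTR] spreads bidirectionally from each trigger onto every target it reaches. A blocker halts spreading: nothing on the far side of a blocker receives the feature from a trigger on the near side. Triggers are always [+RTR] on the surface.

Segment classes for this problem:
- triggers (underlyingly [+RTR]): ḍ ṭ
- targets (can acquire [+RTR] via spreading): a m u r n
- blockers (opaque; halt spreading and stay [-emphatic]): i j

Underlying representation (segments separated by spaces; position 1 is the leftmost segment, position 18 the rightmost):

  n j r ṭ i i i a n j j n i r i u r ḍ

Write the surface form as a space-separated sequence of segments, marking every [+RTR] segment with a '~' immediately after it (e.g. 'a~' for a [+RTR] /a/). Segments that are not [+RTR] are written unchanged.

From /ṭ/ at 4 rightward: 5 /i/ blocks.
From /ṭ/ at 4 leftward: 3 /r/ → [+RTR]; 2 /j/ blocks.
From /ḍ/ at 18 rightward: word edge.
From /ḍ/ at 18 leftward: 17 /r/ → [+RTR]; 16 /u/ → [+RTR]; 15 /i/ blocks.
Targets with no active source: positions 1 8 9 12 14 stay [-emphatic].
[+RTR] positions on the surface: 3 4 16 17 18.

n j r~ ṭ~ i i i a n j j n i r i u~ r~ ḍ~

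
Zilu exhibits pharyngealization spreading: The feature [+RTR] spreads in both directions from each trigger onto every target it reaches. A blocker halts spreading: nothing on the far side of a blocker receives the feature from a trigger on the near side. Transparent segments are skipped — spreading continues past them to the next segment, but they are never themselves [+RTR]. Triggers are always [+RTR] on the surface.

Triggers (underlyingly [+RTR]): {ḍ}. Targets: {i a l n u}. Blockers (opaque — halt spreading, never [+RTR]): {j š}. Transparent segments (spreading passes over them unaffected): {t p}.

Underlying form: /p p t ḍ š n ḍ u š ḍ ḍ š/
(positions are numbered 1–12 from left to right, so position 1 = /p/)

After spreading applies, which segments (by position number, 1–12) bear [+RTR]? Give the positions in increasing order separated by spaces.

From /ḍ/ at 4 rightward: 5 /š/ blocks.
From /ḍ/ at 4 leftward: 3 /t/ transparent; 2 /p/ transparent; 1 /p/ transparent; word edge.
From /ḍ/ at 7 rightward: 8 /u/ → [+RTR]; 9 /š/ blocks.
From /ḍ/ at 7 leftward: 6 /n/ → [+RTR]; 5 /š/ blocks.
From /ḍ/ at 10 rightward: 11 /ḍ/ is itself a trigger — this domain ends here.
From /ḍ/ at 10 leftward: 9 /š/ blocks.
From /ḍ/ at 11 rightward: 12 /š/ blocks.
From /ḍ/ at 11 leftward: 10 /ḍ/ is itself a trigger — this domain ends here.

4 6 7 8 10 11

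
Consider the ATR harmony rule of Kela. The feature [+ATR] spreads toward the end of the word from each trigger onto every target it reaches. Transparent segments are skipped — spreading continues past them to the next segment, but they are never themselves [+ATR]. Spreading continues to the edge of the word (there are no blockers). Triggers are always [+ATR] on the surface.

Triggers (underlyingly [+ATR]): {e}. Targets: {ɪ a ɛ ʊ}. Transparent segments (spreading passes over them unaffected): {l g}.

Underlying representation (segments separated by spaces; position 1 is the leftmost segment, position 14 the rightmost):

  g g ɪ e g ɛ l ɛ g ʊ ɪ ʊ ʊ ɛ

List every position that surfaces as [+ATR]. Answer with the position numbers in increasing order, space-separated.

4 6 8 10 11 12 13 14

From /e/ at 4 rightward: 5 /g/ transparent; 6 /ɛ/ → [+ATR]; 7 /l/ transparent; 8 /ɛ/ → [+ATR]; 9 /g/ transparent; 10 /ʊ/ → [+ATR]; 11 /ɪ/ → [+ATR]; 12 /ʊ/ → [+ATR]; 13 /ʊ/ → [+ATR]; 14 /ɛ/ → [+ATR]; word edge.
Target with no active source: position 3 stays [-ATR].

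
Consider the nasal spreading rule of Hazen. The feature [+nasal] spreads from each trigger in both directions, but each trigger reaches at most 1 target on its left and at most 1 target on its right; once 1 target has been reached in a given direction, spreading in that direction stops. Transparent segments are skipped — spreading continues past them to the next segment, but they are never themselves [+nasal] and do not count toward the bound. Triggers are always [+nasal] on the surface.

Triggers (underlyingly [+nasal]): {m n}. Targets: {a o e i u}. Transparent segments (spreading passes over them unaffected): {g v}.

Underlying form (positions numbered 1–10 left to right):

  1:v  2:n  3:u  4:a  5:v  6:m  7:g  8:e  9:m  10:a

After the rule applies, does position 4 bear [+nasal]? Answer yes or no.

From /n/ at 2 rightward: 3 /u/ → [+nasal]; bound reached.
From /n/ at 2 leftward: 1 /v/ transparent; word edge.
From /m/ at 6 rightward: 7 /g/ transparent; 8 /e/ → [+nasal]; bound reached.
From /m/ at 6 leftward: 5 /v/ transparent; 4 /a/ → [+nasal]; bound reached.
From /m/ at 9 rightward: 10 /a/ → [+nasal]; bound reached.
From /m/ at 9 leftward: 8 /e/ → [+nasal]; bound reached.
[+nasal] positions on the surface: 2 3 4 6 8 9 10.

yes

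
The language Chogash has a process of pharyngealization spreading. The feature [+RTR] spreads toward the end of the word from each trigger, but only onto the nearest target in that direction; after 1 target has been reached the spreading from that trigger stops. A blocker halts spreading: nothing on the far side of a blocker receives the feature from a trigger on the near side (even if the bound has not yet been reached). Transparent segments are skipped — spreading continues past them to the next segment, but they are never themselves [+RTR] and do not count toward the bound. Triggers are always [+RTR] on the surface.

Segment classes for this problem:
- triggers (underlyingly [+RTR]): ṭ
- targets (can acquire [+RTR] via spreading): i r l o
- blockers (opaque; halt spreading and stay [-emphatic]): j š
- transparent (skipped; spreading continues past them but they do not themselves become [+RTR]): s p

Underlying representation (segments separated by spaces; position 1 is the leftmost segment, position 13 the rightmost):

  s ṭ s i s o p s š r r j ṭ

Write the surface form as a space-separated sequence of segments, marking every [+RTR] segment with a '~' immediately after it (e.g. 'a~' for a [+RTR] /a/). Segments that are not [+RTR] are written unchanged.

s ṭ~ s i~ s o p s š r r j ṭ~

From /ṭ/ at 2 rightward: 3 /s/ transparent; 4 /i/ → [+RTR]; bound reached.
From /ṭ/ at 13 rightward: word edge.
Targets with no active source: positions 6 10 11 stay [-emphatic].
[+RTR] positions on the surface: 2 4 13.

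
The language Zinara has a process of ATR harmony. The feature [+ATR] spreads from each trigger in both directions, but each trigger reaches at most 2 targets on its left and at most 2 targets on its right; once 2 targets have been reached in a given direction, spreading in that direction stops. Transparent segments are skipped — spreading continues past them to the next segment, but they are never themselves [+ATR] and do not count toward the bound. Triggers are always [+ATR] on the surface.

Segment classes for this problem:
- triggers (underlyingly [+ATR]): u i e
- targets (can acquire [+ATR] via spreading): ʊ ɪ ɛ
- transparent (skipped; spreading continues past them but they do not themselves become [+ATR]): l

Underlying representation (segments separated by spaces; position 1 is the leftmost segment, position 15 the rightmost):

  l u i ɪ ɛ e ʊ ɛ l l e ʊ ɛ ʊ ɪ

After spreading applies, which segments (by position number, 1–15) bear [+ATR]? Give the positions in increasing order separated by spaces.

2 3 4 5 6 7 8 11 12 13

From /u/ at 2 rightward: 3 /i/ is itself a trigger — this domain ends here.
From /u/ at 2 leftward: 1 /l/ transparent; word edge.
From /i/ at 3 rightward: 4 /ɪ/ → [+ATR]; 5 /ɛ/ → [+ATR]; bound reached.
From /i/ at 3 leftward: 2 /u/ is itself a trigger — this domain ends here.
From /e/ at 6 rightward: 7 /ʊ/ → [+ATR]; 8 /ɛ/ → [+ATR]; bound reached.
From /e/ at 6 leftward: 5 /ɛ/ → [+ATR]; 4 /ɪ/ → [+ATR]; bound reached.
From /e/ at 11 rightward: 12 /ʊ/ → [+ATR]; 13 /ɛ/ → [+ATR]; bound reached.
From /e/ at 11 leftward: 10 /l/ transparent; 9 /l/ transparent; 8 /ɛ/ → [+ATR]; 7 /ʊ/ → [+ATR]; bound reached.
Targets with no active source: positions 14 15 stay [-ATR].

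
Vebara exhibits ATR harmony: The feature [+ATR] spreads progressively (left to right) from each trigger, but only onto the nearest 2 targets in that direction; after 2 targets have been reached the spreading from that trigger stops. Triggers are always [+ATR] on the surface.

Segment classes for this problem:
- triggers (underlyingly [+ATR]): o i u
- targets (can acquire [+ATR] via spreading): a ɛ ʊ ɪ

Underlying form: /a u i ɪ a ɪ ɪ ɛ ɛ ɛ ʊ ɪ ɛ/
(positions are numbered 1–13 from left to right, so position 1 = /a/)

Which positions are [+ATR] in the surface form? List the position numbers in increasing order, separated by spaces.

2 3 4 5

From /u/ at 2 rightward: 3 /i/ is itself a trigger — this domain ends here.
From /i/ at 3 rightward: 4 /ɪ/ → [+ATR]; 5 /a/ → [+ATR]; bound reached.
Targets with no active source: positions 1 6 7 8 9 10 11 12 13 stay [-ATR].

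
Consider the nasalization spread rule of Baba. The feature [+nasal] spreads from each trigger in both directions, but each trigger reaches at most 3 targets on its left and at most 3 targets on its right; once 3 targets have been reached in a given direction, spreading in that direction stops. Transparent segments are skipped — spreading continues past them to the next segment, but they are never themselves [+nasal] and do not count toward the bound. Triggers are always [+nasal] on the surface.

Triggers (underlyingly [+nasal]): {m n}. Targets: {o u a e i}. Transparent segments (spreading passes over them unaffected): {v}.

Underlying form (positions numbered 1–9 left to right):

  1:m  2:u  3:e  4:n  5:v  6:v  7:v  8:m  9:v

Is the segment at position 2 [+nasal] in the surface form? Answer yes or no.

yes

From /m/ at 1 rightward: 2 /u/ → [+nasal]; 3 /e/ → [+nasal]; 4 /n/ is itself a trigger — this domain ends here.
From /m/ at 1 leftward: word edge.
From /n/ at 4 rightward: 5 /v/ transparent; 6 /v/ transparent; 7 /v/ transparent; 8 /m/ is itself a trigger — this domain ends here.
From /n/ at 4 leftward: 3 /e/ → [+nasal]; 2 /u/ → [+nasal]; 1 /m/ is itself a trigger — this domain ends here.
From /m/ at 8 rightward: 9 /v/ transparent; word edge.
From /m/ at 8 leftward: 7 /v/ transparent; 6 /v/ transparent; 5 /v/ transparent; 4 /n/ is itself a trigger — this domain ends here.
[+nasal] positions on the surface: 1 2 3 4 8.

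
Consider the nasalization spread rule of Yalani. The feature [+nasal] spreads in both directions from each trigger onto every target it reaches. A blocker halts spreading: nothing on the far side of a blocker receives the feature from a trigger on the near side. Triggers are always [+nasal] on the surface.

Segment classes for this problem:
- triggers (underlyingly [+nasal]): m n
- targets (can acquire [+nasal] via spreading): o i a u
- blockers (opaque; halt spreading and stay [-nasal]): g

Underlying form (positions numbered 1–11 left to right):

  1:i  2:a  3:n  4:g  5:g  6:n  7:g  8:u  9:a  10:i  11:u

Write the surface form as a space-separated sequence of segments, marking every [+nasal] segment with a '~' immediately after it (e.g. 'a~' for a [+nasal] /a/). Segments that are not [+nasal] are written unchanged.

From /n/ at 3 rightward: 4 /g/ blocks.
From /n/ at 3 leftward: 2 /a/ → [+nasal]; 1 /i/ → [+nasal]; word edge.
From /n/ at 6 rightward: 7 /g/ blocks.
From /n/ at 6 leftward: 5 /g/ blocks.
Targets with no active source: positions 8 9 10 11 stay [-nasal].
[+nasal] positions on the surface: 1 2 3 6.

i~ a~ n~ g g n~ g u a i u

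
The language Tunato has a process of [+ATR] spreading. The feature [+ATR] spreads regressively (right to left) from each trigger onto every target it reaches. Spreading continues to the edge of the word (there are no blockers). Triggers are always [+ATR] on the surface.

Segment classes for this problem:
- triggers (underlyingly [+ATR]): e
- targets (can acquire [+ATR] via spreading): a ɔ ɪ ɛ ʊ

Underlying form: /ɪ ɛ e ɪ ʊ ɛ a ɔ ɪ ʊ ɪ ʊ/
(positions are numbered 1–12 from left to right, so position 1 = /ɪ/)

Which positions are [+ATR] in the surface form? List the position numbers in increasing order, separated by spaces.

1 2 3

From /e/ at 3 leftward: 2 /ɛ/ → [+ATR]; 1 /ɪ/ → [+ATR]; word edge.
Targets with no active source: positions 4 5 6 7 8 9 10 11 12 stay [-ATR].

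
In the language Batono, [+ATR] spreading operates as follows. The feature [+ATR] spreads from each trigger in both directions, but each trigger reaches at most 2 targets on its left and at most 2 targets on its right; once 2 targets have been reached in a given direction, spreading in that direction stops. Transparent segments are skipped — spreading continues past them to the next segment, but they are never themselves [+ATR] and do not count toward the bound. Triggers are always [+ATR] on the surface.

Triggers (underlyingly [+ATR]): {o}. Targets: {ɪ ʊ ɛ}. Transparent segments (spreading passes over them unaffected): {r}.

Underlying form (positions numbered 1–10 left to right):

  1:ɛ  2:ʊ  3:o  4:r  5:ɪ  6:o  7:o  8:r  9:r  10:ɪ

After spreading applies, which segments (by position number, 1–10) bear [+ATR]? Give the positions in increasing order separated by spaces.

1 2 3 5 6 7 10

From /o/ at 3 rightward: 4 /r/ transparent; 5 /ɪ/ → [+ATR]; 6 /o/ is itself a trigger — this domain ends here.
From /o/ at 3 leftward: 2 /ʊ/ → [+ATR]; 1 /ɛ/ → [+ATR]; bound reached.
From /o/ at 6 rightward: 7 /o/ is itself a trigger — this domain ends here.
From /o/ at 6 leftward: 5 /ɪ/ → [+ATR]; 4 /r/ transparent; 3 /o/ is itself a trigger — this domain ends here.
From /o/ at 7 rightward: 8 /r/ transparent; 9 /r/ transparent; 10 /ɪ/ → [+ATR]; word edge.
From /o/ at 7 leftward: 6 /o/ is itself a trigger — this domain ends here.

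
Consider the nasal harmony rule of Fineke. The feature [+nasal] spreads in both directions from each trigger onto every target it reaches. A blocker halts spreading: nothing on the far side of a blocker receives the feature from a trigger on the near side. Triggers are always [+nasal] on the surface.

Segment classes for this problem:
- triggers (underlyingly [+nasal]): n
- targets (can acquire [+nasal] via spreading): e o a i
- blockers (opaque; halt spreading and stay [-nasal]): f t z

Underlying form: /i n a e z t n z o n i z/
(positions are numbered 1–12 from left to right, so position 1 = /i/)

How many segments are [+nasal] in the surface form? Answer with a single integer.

8

From /n/ at 2 rightward: 3 /a/ → [+nasal]; 4 /e/ → [+nasal]; 5 /z/ blocks.
From /n/ at 2 leftward: 1 /i/ → [+nasal]; word edge.
From /n/ at 7 rightward: 8 /z/ blocks.
From /n/ at 7 leftward: 6 /t/ blocks.
From /n/ at 10 rightward: 11 /i/ → [+nasal]; 12 /z/ blocks.
From /n/ at 10 leftward: 9 /o/ → [+nasal]; 8 /z/ blocks.
[+nasal] positions on the surface: 1 2 3 4 7 9 10 11.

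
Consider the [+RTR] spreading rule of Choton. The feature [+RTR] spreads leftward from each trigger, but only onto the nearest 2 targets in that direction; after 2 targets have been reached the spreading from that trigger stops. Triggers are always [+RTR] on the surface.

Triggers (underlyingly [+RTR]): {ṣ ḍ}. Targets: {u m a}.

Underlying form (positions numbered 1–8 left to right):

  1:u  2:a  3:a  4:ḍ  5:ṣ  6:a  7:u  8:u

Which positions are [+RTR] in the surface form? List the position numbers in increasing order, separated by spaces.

From /ḍ/ at 4 leftward: 3 /a/ → [+RTR]; 2 /a/ → [+RTR]; bound reached.
From /ṣ/ at 5 leftward: 4 /ḍ/ is itself a trigger — this domain ends here.
Targets with no active source: positions 1 6 7 8 stay [-emphatic].

2 3 4 5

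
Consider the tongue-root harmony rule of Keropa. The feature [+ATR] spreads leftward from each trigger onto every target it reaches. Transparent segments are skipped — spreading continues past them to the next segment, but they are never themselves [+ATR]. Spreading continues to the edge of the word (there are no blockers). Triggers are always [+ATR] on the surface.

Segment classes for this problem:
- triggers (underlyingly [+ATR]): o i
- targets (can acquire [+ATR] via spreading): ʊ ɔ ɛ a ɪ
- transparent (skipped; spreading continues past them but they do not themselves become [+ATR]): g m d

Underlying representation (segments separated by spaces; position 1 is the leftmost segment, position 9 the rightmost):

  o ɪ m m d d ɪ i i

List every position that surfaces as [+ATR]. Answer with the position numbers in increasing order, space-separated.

From /o/ at 1 leftward: word edge.
From /i/ at 8 leftward: 7 /ɪ/ → [+ATR]; 6 /d/ transparent; 5 /d/ transparent; 4 /m/ transparent; 3 /m/ transparent; 2 /ɪ/ → [+ATR]; 1 /o/ is itself a trigger — this domain ends here.
From /i/ at 9 leftward: 8 /i/ is itself a trigger — this domain ends here.

1 2 7 8 9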